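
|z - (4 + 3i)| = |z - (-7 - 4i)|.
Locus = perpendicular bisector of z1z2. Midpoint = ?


Equal distances means the locus is the perpendicular bisector of z1 and z2.
Midpoint = ((4+(-7))/2, (3+(-4))/2) = (-1.5000, -0.5000)

Perpendicular bisector through (-1.5000, -0.5000)


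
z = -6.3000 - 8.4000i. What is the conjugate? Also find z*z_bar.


z_bar = -6.3000 + 8.4000i
z*z_bar = (-6.3)^2 + (-8.4)^2 = 39.69 + 70.56 = 110.25

z_bar = -6.3000 + 8.4000i, z*z_bar = 110.25


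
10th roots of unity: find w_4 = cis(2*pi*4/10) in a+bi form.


Angle = 360*4/10 = 144°
a = cos(144°) = -0.8090
b = sin(144°) = 0.5878

-0.8090 + 0.5878i


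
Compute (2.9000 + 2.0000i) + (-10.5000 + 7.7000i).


Real: 2.9 - 10.5 = -7.6
Imag: 2 + 7.7 = 9.7

-7.6000 + 9.7000i


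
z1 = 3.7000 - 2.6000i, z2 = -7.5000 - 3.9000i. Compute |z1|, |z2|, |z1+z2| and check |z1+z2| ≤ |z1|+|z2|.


|z1| = sqrt(3.7^2 + (-2.6)^2) = sqrt(20.45) = 4.5222
|z2| = sqrt((-7.5)^2 + (-3.9)^2) = sqrt(71.46) = 8.4534
z1+z2 = -3.8000 - 6.5000i
|z1+z2| = sqrt(56.69) = 7.5293
|z1|+|z2| = 4.5222 + 8.4534 = 12.9756

|z1+z2| = 7.5293 ≤ |z1|+|z2| = 12.9756 (verified)


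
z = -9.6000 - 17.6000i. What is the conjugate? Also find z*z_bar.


z_bar = -9.6000 + 17.6000i
z*z_bar = (-9.6)^2 + (-17.6)^2 = 92.16 + 309.76 = 401.92

z_bar = -9.6000 + 17.6000i, z*z_bar = 401.92


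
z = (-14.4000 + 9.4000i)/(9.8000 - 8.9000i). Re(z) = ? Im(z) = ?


Multiply by conjugate: (-14.4000 + 9.4000i)(9.8000 + 8.9000i) / (9.8^2 + (-8.9)^2)
Numerator real = -14.4*9.8 + 9.4*(-8.9) = -224.78
Numerator imag = 9.4*9.8 - (-14.4)*(-8.9) = -36.04
Denominator = 175.25
Re(z) = -224.78/175.25 = -1.2826
Im(z) = -36.04/175.25 = -0.2056

Re(z) = -1.2826, Im(z) = -0.2056


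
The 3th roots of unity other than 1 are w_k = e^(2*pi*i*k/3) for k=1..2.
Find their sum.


With w = e^(2*pi*i/3), all 3 of the 3th roots of unity w^0 = 1, w, ..., w^(2) sum to 0: 1 + w + ... + w^(2) = (1 - w^3)/(1 - w) = 0 since w^3 = 1, w ≠ 1.
Removing the root 1: w + w^2 + ... + w^(2) = 0 - 1 = -1

Sum = -1


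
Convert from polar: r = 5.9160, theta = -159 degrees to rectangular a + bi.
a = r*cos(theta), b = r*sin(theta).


a = 5.9160*cos(-159°) = 5.9160*(-0.93358) = -5.5231
b = 5.9160*sin(-159°) = 5.9160*(-0.35837) = -2.1201

-5.5231 - 2.1201i


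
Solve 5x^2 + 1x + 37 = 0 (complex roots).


disc = 1^2 - 4*5*37 = 1 - 740 = -739
sqrt(|disc|) = sqrt(739) = 27.1846
Real part = -1/(2*5) = -0.1000
Imag part = 27.1846/(2*5) = 2.7185

-0.1000 ± 2.7185i


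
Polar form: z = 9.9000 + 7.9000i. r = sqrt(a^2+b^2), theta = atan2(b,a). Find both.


r = sqrt(98.01+62.41) = sqrt(160.42) = 12.6657
theta = atan2(7.9, 9.9) = 38.5892 degrees

r = 12.6657, theta = 38.5892 degrees


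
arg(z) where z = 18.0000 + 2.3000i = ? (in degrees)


Re = 18, Im = 2.3
arg = atan2(2.3, 18) = 7.2817 degrees

arg(z) = 7.2817 degrees


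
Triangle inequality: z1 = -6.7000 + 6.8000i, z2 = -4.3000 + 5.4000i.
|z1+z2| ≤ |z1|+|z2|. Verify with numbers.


|z1| = sqrt((-6.7)^2 + 6.8^2) = sqrt(91.13) = 9.5462
|z2| = sqrt((-4.3)^2 + 5.4^2) = sqrt(47.65) = 6.9029
z1+z2 = -11.0000 + 12.2000i
|z1+z2| = sqrt(269.84) = 16.4268
|z1|+|z2| = 9.5462 + 6.9029 = 16.4491

|z1+z2| = 16.4268 ≤ |z1|+|z2| = 16.4491 (verified)


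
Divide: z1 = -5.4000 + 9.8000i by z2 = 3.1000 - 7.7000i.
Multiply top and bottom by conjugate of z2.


Conjugate of z2 = 3.1000 + 7.7000i
Numerator: (-5.4000 + 9.8000i)(3.1000 + 7.7000i) = -92.2000 - 11.2000i
Denominator: 3.1^2 + (-7.7)^2 = 68.9
Result = (-92.2000 - 11.2000i)/68.9

-1.3382 - 0.1626i


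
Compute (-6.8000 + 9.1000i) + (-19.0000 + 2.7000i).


Real: -6.8 - 19 = -25.8
Imag: 9.1 + 2.7 = 11.8

-25.8000 + 11.8000i


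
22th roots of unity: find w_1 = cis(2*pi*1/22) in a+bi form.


Angle = 360*1/22 = 16.3636°
a = cos(16.3636°) = 0.9595
b = sin(16.3636°) = 0.2817

0.9595 + 0.2817i


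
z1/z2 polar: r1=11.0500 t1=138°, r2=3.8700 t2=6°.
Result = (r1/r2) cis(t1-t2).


r = 11.0500 / 3.8700 = 2.8553
theta = 138° - 6° = 132° = 132° (mod 360)

2.8553 cis(132°)


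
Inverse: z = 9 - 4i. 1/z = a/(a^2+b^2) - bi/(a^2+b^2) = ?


|z|^2 = 81+16 = 97
1/z = (9 + 4i)/97

1/z = 0.0928 + 0.0412i


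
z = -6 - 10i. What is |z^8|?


|z| = sqrt(36+100) = sqrt(136) = 11.6619
|z^8| = |z|^8 = (sqrt(136))^8 = 136^4 = 342102016

|z^8| = 342102016


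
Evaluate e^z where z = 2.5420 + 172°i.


e^2.5420 = 12.70506
cos(172°) = -0.99027
sin(172°) = 0.13917
Real = 12.70506*(-0.99027) = -12.5814
Imag = 12.70506*0.13917 = 1.7682

-12.5814 + 1.7682i


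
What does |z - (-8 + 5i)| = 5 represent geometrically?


|z - z0| = r is a circle with center z0 and radius r.
Center = (-8, 5), radius = 5

Circle with center (-8, 5) and radius 5


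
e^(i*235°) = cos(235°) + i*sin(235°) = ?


cos(235°) = -0.5736
sin(235°) = -0.8192

e^(i*235°) = -0.5736 - 0.8192i


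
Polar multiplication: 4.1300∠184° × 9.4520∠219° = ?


r = 4.1300 * 9.4520 = 39.0368
theta = 184° + 219° = 403° = 43° (mod 360)

39.0368 cis(43°)


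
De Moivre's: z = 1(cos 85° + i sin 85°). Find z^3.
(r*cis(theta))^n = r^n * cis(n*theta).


r^3 = 1^3 = 1
n*theta = 3*85° = 255° = 255° (mod 360)
a = 1*cos(255°) = -0.2588
b = 1*sin(255°) = -0.9659

1 cis(255°) = -0.2588 - 0.9659i


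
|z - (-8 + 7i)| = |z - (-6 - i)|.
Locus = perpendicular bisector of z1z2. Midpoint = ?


Equal distances means the locus is the perpendicular bisector of z1 and z2.
Midpoint = ((-8+(-6))/2, (7+(-1))/2) = (-7.0000, 3.0000)

Perpendicular bisector through (-7.0000, 3.0000)


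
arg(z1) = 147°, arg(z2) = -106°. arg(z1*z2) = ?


arg(z1*z2) = 147° - 106° = 41°
Normalized to (-180°, 180°]: 41°

41°


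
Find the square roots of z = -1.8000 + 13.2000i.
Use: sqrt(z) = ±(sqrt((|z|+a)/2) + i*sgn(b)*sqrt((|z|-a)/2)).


|z| = sqrt(3.24+174.24) = 13.3222
sqrt((|z|+a)/2) = sqrt((13.3222+(-1.8))/2) = sqrt(5.7611) = 2.4002
sqrt((|z|-a)/2) = sqrt((13.3222-(-1.8))/2) = sqrt(7.5611) = 2.7497

±(2.4002 + 2.7497i) i.e. 2.4002 + 2.7497i and -2.4002 - 2.7497i


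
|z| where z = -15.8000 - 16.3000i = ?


|z| = sqrt((-15.8)^2 + (-16.3)^2) = sqrt(249.64 + 265.69) = sqrt(515.33) = 22.7009

|z| = 22.7009


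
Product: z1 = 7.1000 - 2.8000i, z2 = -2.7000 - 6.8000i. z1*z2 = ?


Real = 7.1*(-2.7) - (-2.8)*(-6.8) = -19.17 - 19.04 = -38.21
Imag = 7.1*(-6.8) - (2.7)*(-2.8) = -48.28 + 7.56 = -40.72

-38.2100 - 40.7200i


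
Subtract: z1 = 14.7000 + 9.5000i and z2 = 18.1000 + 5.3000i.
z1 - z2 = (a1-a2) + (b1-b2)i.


Real: 14.7 - 18.1 = -3.4
Imag: 9.5 - 5.3 = 4.2

-3.4000 + 4.2000i


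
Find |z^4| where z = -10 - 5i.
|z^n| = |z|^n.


|z| = sqrt(100+25) = sqrt(125) = 11.1803
|z^4| = |z|^4 = (sqrt(125))^4 = 125^2 = 15625

|z^4| = 15625


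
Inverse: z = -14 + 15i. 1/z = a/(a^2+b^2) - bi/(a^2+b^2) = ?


|z|^2 = 196+225 = 421
1/z = (-14 - 15i)/421

1/z = -0.0333 - 0.0356i


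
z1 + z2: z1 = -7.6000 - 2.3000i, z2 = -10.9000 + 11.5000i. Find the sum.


Real: -7.6 - 10.9 = -18.5
Imag: -2.3 + 11.5 = 9.2

-18.5000 + 9.2000i


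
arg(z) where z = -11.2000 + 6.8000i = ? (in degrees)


Re = -11.2, Im = 6.8
arg = atan2(6.8, -11.2) = 148.7363 degrees

arg(z) = 148.7363 degrees


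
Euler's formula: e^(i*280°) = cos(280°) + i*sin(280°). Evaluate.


cos(280°) = 0.1736
sin(280°) = -0.9848

e^(i*280°) = 0.1736 - 0.9848i


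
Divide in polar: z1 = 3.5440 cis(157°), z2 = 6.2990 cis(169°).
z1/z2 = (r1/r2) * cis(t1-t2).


r = 3.5440 / 6.2990 = 0.5626
theta = 157° - 169° = -12° = 348° (mod 360)

0.5626 cis(348°)


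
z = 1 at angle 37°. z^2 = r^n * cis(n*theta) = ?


r^2 = 1^2 = 1
n*theta = 2*37° = 74° = 74° (mod 360)
a = 1*cos(74°) = 0.2756
b = 1*sin(74°) = 0.9613

1 cis(74°) = 0.2756 + 0.9613i


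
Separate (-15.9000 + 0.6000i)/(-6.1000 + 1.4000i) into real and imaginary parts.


Multiply by conjugate: (-15.9000 + 0.6000i)(-6.1000 - 1.4000i) / ((-6.1)^2 + 1.4^2)
Numerator real = -15.9*(-6.1) + 0.6*1.4 = 97.83
Numerator imag = 0.6*(-6.1) - (-15.9)*1.4 = 18.6
Denominator = 39.17
Re(z) = 97.83/39.17 = 2.4976
Im(z) = 18.6/39.17 = 0.4749

Re(z) = 2.4976, Im(z) = 0.4749


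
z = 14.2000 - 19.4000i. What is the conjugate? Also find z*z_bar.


z_bar = 14.2000 + 19.4000i
z*z_bar = 14.2^2 + (-19.4)^2 = 201.64 + 376.36 = 578

z_bar = 14.2000 + 19.4000i, z*z_bar = 578


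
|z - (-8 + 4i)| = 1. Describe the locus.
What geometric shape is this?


|z - z0| = r is a circle with center z0 and radius r.
Center = (-8, 4), radius = 1

Circle with center (-8, 4) and radius 1


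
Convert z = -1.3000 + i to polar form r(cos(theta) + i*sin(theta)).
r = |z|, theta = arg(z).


r = sqrt(1.69+1) = sqrt(2.69) = 1.6401
theta = atan2(1, -1.3) = 142.4314 degrees

r = 1.6401, theta = 142.4314 degrees


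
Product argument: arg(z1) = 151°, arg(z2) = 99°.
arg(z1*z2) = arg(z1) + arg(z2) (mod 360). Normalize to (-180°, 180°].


arg(z1*z2) = 151° + 99° = 250°
Normalized to (-180°, 180°]: -110°

-110°


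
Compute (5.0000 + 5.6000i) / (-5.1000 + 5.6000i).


Conjugate of z2 = -5.1000 - 5.6000i
Numerator: (5.0000 + 5.6000i)(-5.1000 - 5.6000i) = 5.8600 - 56.5600i
Denominator: (-5.1)^2 + 5.6^2 = 57.37
Result = (5.8600 - 56.5600i)/57.37

0.1021 - 0.9859i


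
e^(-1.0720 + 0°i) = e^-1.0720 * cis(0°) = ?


e^-1.0720 = 0.3423
cos(0°) = 1
sin(0°) = 0
Real = 0.3423*1 = 0.3423
Imag = 0.3423*0 = 0

0.3423 + 0i


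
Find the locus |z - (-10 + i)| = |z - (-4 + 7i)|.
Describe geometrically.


Equal distances means the locus is the perpendicular bisector of z1 and z2.
Midpoint = ((-10+(-4))/2, (1+7)/2) = (-7.0000, 4.0000)

Perpendicular bisector through (-7.0000, 4.0000)


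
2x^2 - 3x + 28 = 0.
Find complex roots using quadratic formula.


disc = (-3)^2 - 4*2*28 = 9 - 224 = -215
sqrt(|disc|) = sqrt(215) = 14.6629
Real part = 3/(2*2) = 0.7500
Imag part = 14.6629/(2*2) = 3.6657

0.7500 ± 3.6657i


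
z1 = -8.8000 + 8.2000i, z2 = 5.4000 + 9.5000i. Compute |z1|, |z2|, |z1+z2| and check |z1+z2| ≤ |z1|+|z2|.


|z1| = sqrt((-8.8)^2 + 8.2^2) = sqrt(144.68) = 12.0283
|z2| = sqrt(5.4^2 + 9.5^2) = sqrt(119.41) = 10.9275
z1+z2 = -3.4000 + 17.7000i
|z1+z2| = sqrt(324.85) = 18.0236
|z1|+|z2| = 12.0283 + 10.9275 = 22.9558

|z1+z2| = 18.0236 ≤ |z1|+|z2| = 22.9558 (verified)


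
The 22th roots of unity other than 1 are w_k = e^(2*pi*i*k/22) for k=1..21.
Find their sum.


With w = e^(2*pi*i/22), all 22 of the 22th roots of unity w^0 = 1, w, ..., w^(21) sum to 0: 1 + w + ... + w^(21) = (1 - w^22)/(1 - w) = 0 since w^22 = 1, w ≠ 1.
Removing the root 1: w + w^2 + ... + w^(21) = 0 - 1 = -1

Sum = -1


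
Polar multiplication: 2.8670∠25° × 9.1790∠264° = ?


r = 2.8670 * 9.1790 = 26.3162
theta = 25° + 264° = 289° = 289° (mod 360)

26.3162 cis(289°)


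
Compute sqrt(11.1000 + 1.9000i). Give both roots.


|z| = sqrt(123.21+3.61) = 11.2614
sqrt((|z|+a)/2) = sqrt((11.2614+11.1)/2) = sqrt(11.1807) = 3.3438
sqrt((|z|-a)/2) = sqrt((11.2614-11.1)/2) = sqrt(0.0807) = 0.2841

±(3.3438 + 0.2841i) i.e. 3.3438 + 0.2841i and -3.3438 - 0.2841i


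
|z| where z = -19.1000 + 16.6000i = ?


|z| = sqrt((-19.1)^2 + 16.6^2) = sqrt(364.81 + 275.56) = sqrt(640.37) = 25.3055

|z| = 25.3055


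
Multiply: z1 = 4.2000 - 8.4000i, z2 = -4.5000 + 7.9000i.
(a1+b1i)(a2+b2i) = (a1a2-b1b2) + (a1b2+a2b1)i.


Real = 4.2*(-4.5) - (-8.4)*7.9 = -18.9 - (-66.36) = 47.46
Imag = 4.2*7.9 - (4.5)*(-8.4) = 33.18 + 37.8 = 70.98

47.4600 + 70.9800i


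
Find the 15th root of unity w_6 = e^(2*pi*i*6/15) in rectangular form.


Angle = 360*6/15 = 144°
a = cos(144°) = -0.8090
b = sin(144°) = 0.5878

-0.8090 + 0.5878i


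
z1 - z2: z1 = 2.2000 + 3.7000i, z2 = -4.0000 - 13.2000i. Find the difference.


Real: 2.2 + 4 = 6.2
Imag: 3.7 + 13.2 = 16.9

6.2000 + 16.9000i


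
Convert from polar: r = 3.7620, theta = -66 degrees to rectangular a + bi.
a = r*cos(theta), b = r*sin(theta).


a = 3.7620*cos(-66°) = 3.7620*0.406737 = 1.5301
b = 3.7620*sin(-66°) = 3.7620*(-0.91355) = -3.4368

1.5301 - 3.4368i


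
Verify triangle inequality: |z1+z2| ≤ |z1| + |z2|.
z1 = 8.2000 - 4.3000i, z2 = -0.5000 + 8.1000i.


|z1| = sqrt(8.2^2 + (-4.3)^2) = sqrt(85.73) = 9.2590
|z2| = sqrt((-0.5)^2 + 8.1^2) = sqrt(65.86) = 8.1154
z1+z2 = 7.7000 + 3.8000i
|z1+z2| = sqrt(73.73) = 8.5866
|z1|+|z2| = 9.2590 + 8.1154 = 17.3744

|z1+z2| = 8.5866 ≤ |z1|+|z2| = 17.3744 (verified)


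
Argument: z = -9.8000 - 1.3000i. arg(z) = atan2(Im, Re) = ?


Re = -9.8, Im = -1.3
arg = atan2(-1.3, -9.8) = -172.4437 degrees

arg(z) = -172.4437 degrees


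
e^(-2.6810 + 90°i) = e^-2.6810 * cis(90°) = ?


e^-2.6810 = 0.0685
cos(90°) = 0
sin(90°) = 1
Real = 0.0685*0 = 0
Imag = 0.0685*1 = 0.0685

0 + 0.0685i


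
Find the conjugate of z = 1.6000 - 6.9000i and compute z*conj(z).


z_bar = 1.6000 + 6.9000i
z*z_bar = 1.6^2 + (-6.9)^2 = 2.56 + 47.61 = 50.17

z_bar = 1.6000 + 6.9000i, z*z_bar = 50.17


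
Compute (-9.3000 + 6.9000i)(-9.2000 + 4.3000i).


Real = -9.3*(-9.2) - 6.9*4.3 = 85.56 - 29.67 = 55.89
Imag = -9.3*4.3 - (9.2)*6.9 = -39.99 - (63.48) = -103.47

55.8900 - 103.4700i


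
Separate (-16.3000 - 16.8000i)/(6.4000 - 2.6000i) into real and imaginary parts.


Multiply by conjugate: (-16.3000 - 16.8000i)(6.4000 + 2.6000i) / (6.4^2 + (-2.6)^2)
Numerator real = -16.3*6.4 - (16.8)*(-2.6) = -60.64
Numerator imag = -16.8*6.4 - (-16.3)*(-2.6) = -149.9
Denominator = 47.72
Re(z) = -60.64/47.72 = -1.2707
Im(z) = -149.9/47.72 = -3.1412

Re(z) = -1.2707, Im(z) = -3.1412


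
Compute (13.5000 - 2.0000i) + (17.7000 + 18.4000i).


Real: 13.5 + 17.7 = 31.2
Imag: -2 + 18.4 = 16.4

31.2000 + 16.4000i


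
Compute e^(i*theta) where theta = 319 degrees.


cos(319°) = 0.7547
sin(319°) = -0.6561

e^(i*319°) = 0.7547 - 0.6561i


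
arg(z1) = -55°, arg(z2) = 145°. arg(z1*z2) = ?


arg(z1*z2) = -55° + 145° = 90°
Normalized to (-180°, 180°]: 90°

90°


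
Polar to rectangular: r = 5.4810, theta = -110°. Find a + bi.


a = 5.4810*cos(-110°) = 5.4810*(-0.34202) = -1.8746
b = 5.4810*sin(-110°) = 5.4810*(-0.9397) = -5.1505

-1.8746 - 5.1505i


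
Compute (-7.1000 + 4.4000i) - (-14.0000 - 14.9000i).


Real: -7.1 + 14 = 6.9
Imag: 4.4 + 14.9 = 19.3

6.9000 + 19.3000i


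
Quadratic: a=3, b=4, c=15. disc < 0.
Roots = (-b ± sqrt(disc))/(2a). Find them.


disc = 4^2 - 4*3*15 = 16 - 180 = -164
sqrt(|disc|) = sqrt(164) = 12.8062
Real part = -4/(2*3) = -0.6667
Imag part = 12.8062/(2*3) = 2.1344

-0.6667 ± 2.1344i


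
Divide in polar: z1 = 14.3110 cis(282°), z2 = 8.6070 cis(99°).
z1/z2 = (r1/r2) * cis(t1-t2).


r = 14.3110 / 8.6070 = 1.6627
theta = 282° - 99° = 183° = 183° (mod 360)

1.6627 cis(183°)


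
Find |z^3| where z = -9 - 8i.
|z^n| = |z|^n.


|z| = sqrt(81+64) = sqrt(145) = 12.0416
|z^3| = |z|^3 = (sqrt(145))^3 = 145*sqrt(145)

|z^3| = 145*sqrt(145) ≈ 1746.0312


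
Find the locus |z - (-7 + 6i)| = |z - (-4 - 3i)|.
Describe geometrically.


Equal distances means the locus is the perpendicular bisector of z1 and z2.
Midpoint = ((-7+(-4))/2, (6+(-3))/2) = (-5.5000, 1.5000)

Perpendicular bisector through (-5.5000, 1.5000)


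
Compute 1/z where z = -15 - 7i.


|z|^2 = 225+49 = 274
1/z = (-15 + 7i)/274

1/z = -0.0547 + 0.0255i


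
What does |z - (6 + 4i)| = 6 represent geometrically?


|z - z0| = r is a circle with center z0 and radius r.
Center = (6, 4), radius = 6

Circle with center (6, 4) and radius 6


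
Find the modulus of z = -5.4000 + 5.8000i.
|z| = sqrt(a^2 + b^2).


|z| = sqrt((-5.4)^2 + 5.8^2) = sqrt(29.16 + 33.64) = sqrt(62.8) = 7.9246

|z| = 7.9246


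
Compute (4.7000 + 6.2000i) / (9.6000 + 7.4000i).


Conjugate of z2 = 9.6000 - 7.4000i
Numerator: (4.7000 + 6.2000i)(9.6000 - 7.4000i) = 91.0000 + 24.7400i
Denominator: 9.6^2 + 7.4^2 = 146.92
Result = (91.0000 + 24.7400i)/146.92

0.6194 + 0.1684i


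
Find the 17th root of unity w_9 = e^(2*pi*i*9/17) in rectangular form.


Angle = 360*9/17 = 190.5882°
a = cos(190.5882°) = -0.9830
b = sin(190.5882°) = -0.1837

-0.9830 - 0.1837i


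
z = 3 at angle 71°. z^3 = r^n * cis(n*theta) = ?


r^3 = 3^3 = 27
n*theta = 3*71° = 213° = 213° (mod 360)
a = 27*cos(213°) = -22.6441
b = 27*sin(213°) = -14.7053

27 cis(213°) = -22.6441 - 14.7053i


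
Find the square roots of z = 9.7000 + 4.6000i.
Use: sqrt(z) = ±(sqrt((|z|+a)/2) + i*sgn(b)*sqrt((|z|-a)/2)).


|z| = sqrt(94.09+21.16) = 10.7355
sqrt((|z|+a)/2) = sqrt((10.7355+9.7)/2) = sqrt(10.2177) = 3.1965
sqrt((|z|-a)/2) = sqrt((10.7355-9.7)/2) = sqrt(0.5177) = 0.7195

±(3.1965 + 0.7195i) i.e. 3.1965 + 0.7195i and -3.1965 - 0.7195i


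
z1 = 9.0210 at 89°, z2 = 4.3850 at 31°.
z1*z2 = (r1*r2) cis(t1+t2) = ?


r = 9.0210 * 4.3850 = 39.5571
theta = 89° + 31° = 120° = 120° (mod 360)

39.5571 cis(120°)


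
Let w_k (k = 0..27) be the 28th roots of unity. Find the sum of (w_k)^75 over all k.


The roots are w_k = w^k with w = e^(2*pi*i/28), and (w^k)^75 = (w^75)^k.
So S = 1 + u + u^2 + ... + u^(27) with u = w^75.
75 = 2*28 + 19, so 75 is not a multiple of 28: u = (w^28)^2 * w^19 = w^19 ≠ 1 (w is a primitive 28th root), while u^28 = (w^28)^75 = 1.
Geometric series: S = (1 - u^28)/(1 - u) = (1 - 1)/(1 - u) = 0

S = 0


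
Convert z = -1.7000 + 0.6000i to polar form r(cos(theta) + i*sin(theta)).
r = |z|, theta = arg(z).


r = sqrt(2.89+0.36) = sqrt(3.25) = 1.8028
theta = atan2(0.6, -1.7) = 160.5600 degrees

r = 1.8028, theta = 160.5600 degrees


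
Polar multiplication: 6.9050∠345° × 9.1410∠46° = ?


r = 6.9050 * 9.1410 = 63.1186
theta = 345° + 46° = 391° = 31° (mod 360)

63.1186 cis(31°)


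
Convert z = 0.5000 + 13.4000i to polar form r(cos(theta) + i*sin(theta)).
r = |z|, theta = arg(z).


r = sqrt(0.25+179.56) = sqrt(179.81) = 13.4093
theta = atan2(13.4, 0.5) = 87.8631 degrees

r = 13.4093, theta = 87.8631 degrees


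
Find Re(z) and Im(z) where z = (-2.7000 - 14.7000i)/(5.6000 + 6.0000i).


Multiply by conjugate: (-2.7000 - 14.7000i)(5.6000 - 6.0000i) / (5.6^2 + 6^2)
Numerator real = -2.7*5.6 - (14.7)*6 = -103.32
Numerator imag = -14.7*5.6 - (-2.7)*6 = -66.12
Denominator = 67.36
Re(z) = -103.32/67.36 = -1.5338
Im(z) = -66.12/67.36 = -0.9816

Re(z) = -1.5338, Im(z) = -0.9816


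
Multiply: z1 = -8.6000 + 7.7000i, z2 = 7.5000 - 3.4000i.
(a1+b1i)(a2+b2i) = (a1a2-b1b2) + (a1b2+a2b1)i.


Real = -8.6*7.5 - 7.7*(-3.4) = -64.5 - (-26.18) = -38.32
Imag = -8.6*(-3.4) + 7.5*7.7 = 29.24 + 57.75 = 86.99

-38.3200 + 86.9900i


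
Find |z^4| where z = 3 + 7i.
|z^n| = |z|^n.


|z| = sqrt(9+49) = sqrt(58) = 7.6158
|z^4| = |z|^4 = (sqrt(58))^4 = 58^2 = 3364

|z^4| = 3364


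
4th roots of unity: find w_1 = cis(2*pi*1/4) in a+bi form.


Angle = 360*1/4 = 90°
a = cos(90°) = 0
b = sin(90°) = 1.0000

0 + 1.0000i


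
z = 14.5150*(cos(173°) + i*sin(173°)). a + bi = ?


a = 14.5150*cos(173°) = 14.5150*(-0.992546) = -14.4068
b = 14.5150*sin(173°) = 14.5150*0.12187 = 1.7689

-14.4068 + 1.7689i


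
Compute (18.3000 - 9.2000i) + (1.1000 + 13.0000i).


Real: 18.3 + 1.1 = 19.4
Imag: -9.2 + 13 = 3.8

19.4000 + 3.8000i


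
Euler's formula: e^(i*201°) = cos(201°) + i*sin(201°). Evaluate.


cos(201°) = -0.9336
sin(201°) = -0.3584

e^(i*201°) = -0.9336 - 0.3584i


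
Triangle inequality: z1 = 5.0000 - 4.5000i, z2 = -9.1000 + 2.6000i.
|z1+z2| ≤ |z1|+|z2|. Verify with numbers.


|z1| = sqrt(5^2 + (-4.5)^2) = sqrt(45.25) = 6.7268
|z2| = sqrt((-9.1)^2 + 2.6^2) = sqrt(89.57) = 9.4641
z1+z2 = -4.1000 - 1.9000i
|z1+z2| = sqrt(20.42) = 4.5188
|z1|+|z2| = 6.7268 + 9.4641 = 16.1909

|z1+z2| = 4.5188 ≤ |z1|+|z2| = 16.1909 (verified)


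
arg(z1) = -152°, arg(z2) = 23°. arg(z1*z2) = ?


arg(z1*z2) = -152° + 23° = -129°
Normalized to (-180°, 180°]: -129°

-129°


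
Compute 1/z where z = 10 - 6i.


|z|^2 = 100+36 = 136
1/z = (10 + 6i)/136

1/z = 0.0735 + 0.0441i


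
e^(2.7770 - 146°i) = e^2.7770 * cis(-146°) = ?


e^2.7770 = 16.0707
cos(-146°) = -0.829038
sin(-146°) = -0.55919
Real = 16.0707*(-0.829038) = -13.3232
Imag = 16.0707*(-0.55919) = -8.9866

-13.3232 - 8.9866i


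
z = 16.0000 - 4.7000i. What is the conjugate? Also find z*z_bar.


z_bar = 16.0000 + 4.7000i
z*z_bar = 16^2 + (-4.7)^2 = 256 + 22.09 = 278.09

z_bar = 16.0000 + 4.7000i, z*z_bar = 278.09


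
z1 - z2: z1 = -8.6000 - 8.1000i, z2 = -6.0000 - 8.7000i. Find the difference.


Real: -8.6 + 6 = -2.6
Imag: -8.1 + 8.7 = 0.6

-2.6000 + 0.6000i


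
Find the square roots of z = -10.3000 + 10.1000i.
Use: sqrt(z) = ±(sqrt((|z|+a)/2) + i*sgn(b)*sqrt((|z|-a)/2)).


|z| = sqrt(106.09+102.01) = 14.4257
sqrt((|z|+a)/2) = sqrt((14.4257+(-10.3))/2) = sqrt(2.0628) = 1.4363
sqrt((|z|-a)/2) = sqrt((14.4257-(-10.3))/2) = sqrt(12.3628) = 3.5161

±(1.4363 + 3.5161i) i.e. 1.4363 + 3.5161i and -1.4363 - 3.5161i


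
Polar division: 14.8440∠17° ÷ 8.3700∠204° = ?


r = 14.8440 / 8.3700 = 1.7735
theta = 17° - 204° = -187° = 173° (mod 360)

1.7735 cis(173°)


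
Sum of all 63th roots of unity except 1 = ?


With w = e^(2*pi*i/63), all 63 of the 63th roots of unity w^0 = 1, w, ..., w^(62) sum to 0: 1 + w + ... + w^(62) = (1 - w^63)/(1 - w) = 0 since w^63 = 1, w ≠ 1.
Removing the root 1: w + w^2 + ... + w^(62) = 0 - 1 = -1

Sum = -1


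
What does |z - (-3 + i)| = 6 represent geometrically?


|z - z0| = r is a circle with center z0 and radius r.
Center = (-3, 1), radius = 6

Circle with center (-3, 1) and radius 6


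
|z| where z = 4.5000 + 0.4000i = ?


|z| = sqrt(4.5^2 + 0.4^2) = sqrt(20.25 + 0.16) = sqrt(20.41) = 4.5177

|z| = 4.5177


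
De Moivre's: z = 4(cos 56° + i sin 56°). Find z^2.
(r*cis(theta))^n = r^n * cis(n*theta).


r^2 = 4^2 = 16
n*theta = 2*56° = 112° = 112° (mod 360)
a = 16*cos(112°) = -5.9937
b = 16*sin(112°) = 14.8349

16 cis(112°) = -5.9937 + 14.8349i


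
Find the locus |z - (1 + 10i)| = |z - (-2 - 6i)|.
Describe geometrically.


Equal distances means the locus is the perpendicular bisector of z1 and z2.
Midpoint = ((1+(-2))/2, (10+(-6))/2) = (-0.5000, 2.0000)

Perpendicular bisector through (-0.5000, 2.0000)


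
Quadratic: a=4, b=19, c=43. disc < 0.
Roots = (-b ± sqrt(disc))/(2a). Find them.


disc = 19^2 - 4*4*43 = 361 - 688 = -327
sqrt(|disc|) = sqrt(327) = 18.0831
Real part = -19/(2*4) = -2.3750
Imag part = 18.0831/(2*4) = 2.2604

-2.3750 ± 2.2604i


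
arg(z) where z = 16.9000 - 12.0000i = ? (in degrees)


Re = 16.9, Im = -12
arg = atan2(-12, 16.9) = -35.3770 degrees

arg(z) = -35.3770 degrees


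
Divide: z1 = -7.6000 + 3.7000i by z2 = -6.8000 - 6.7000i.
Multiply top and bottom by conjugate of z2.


Conjugate of z2 = -6.8000 + 6.7000i
Numerator: (-7.6000 + 3.7000i)(-6.8000 + 6.7000i) = 26.8900 - 76.0800i
Denominator: (-6.8)^2 + (-6.7)^2 = 91.13
Result = (26.8900 - 76.0800i)/91.13

0.2951 - 0.8349i


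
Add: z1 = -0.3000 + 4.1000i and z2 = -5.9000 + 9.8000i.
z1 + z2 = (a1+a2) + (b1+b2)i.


Real: -0.3 - 5.9 = -6.2
Imag: 4.1 + 9.8 = 13.9

-6.2000 + 13.9000i


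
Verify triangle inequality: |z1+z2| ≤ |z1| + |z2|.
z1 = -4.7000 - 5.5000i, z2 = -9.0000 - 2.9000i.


|z1| = sqrt((-4.7)^2 + (-5.5)^2) = sqrt(52.34) = 7.2346
|z2| = sqrt((-9)^2 + (-2.9)^2) = sqrt(89.41) = 9.4557
z1+z2 = -13.7000 - 8.4000i
|z1+z2| = sqrt(258.25) = 16.0702
|z1|+|z2| = 7.2346 + 9.4557 = 16.6903

|z1+z2| = 16.0702 ≤ |z1|+|z2| = 16.6903 (verified)


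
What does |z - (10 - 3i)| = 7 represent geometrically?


|z - z0| = r is a circle with center z0 and radius r.
Center = (10, -3), radius = 7

Circle with center (10, -3) and radius 7


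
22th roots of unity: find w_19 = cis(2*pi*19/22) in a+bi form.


Angle = 360*19/22 = 310.9091°
a = cos(310.9091°) = 0.6549
b = sin(310.9091°) = -0.7557

0.6549 - 0.7557i


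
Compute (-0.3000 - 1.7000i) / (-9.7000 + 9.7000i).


Conjugate of z2 = -9.7000 - 9.7000i
Numerator: (-0.3000 - 1.7000i)(-9.7000 - 9.7000i) = -13.5800 + 19.4000i
Denominator: (-9.7)^2 + 9.7^2 = 188.18
Result = (-13.5800 + 19.4000i)/188.18

-0.0722 + 0.1031i


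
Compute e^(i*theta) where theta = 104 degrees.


cos(104°) = -0.2419
sin(104°) = 0.9703

e^(i*104°) = -0.2419 + 0.9703i


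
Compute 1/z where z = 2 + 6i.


|z|^2 = 4+36 = 40
1/z = (2 - 6i)/40

1/z = 0.0500 - 0.1500i


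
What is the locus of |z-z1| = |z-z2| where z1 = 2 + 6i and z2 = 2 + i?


Equal distances means the locus is the perpendicular bisector of z1 and z2.
Midpoint = ((2+2)/2, (6+1)/2) = (2.0000, 3.5000)

Perpendicular bisector through (2.0000, 3.5000)


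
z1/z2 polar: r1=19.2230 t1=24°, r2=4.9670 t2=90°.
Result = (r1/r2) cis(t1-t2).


r = 19.2230 / 4.9670 = 3.8701
theta = 24° - 90° = -66° = 294° (mod 360)

3.8701 cis(294°)


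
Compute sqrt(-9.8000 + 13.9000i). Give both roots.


|z| = sqrt(96.04+193.21) = 17.0074
sqrt((|z|+a)/2) = sqrt((17.0074+(-9.8))/2) = sqrt(3.6037) = 1.8983
sqrt((|z|-a)/2) = sqrt((17.0074-(-9.8))/2) = sqrt(13.4037) = 3.6611

±(1.8983 + 3.6611i) i.e. 1.8983 + 3.6611i and -1.8983 - 3.6611i


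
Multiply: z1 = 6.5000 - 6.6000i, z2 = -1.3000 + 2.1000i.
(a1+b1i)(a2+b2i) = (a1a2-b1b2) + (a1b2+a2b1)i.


Real = 6.5*(-1.3) - (-6.6)*2.1 = -8.45 - (-13.86) = 5.41
Imag = 6.5*2.1 - (1.3)*(-6.6) = 13.65 + 8.58 = 22.23

5.4100 + 22.2300i


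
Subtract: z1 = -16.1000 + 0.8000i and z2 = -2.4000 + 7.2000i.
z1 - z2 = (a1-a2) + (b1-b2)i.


Real: -16.1 + 2.4 = -13.7
Imag: 0.8 - 7.2 = -6.4

-13.7000 - 6.4000i


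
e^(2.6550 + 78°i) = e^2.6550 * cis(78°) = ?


e^2.6550 = 14.2250
cos(78°) = 0.20791
sin(78°) = 0.9781476
Real = 14.2250*0.20791 = 2.9575
Imag = 14.2250*0.9781476 = 13.9141

2.9575 + 13.9141i


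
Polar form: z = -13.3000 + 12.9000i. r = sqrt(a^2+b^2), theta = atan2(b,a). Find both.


r = sqrt(176.89+166.41) = sqrt(343.3) = 18.5284
theta = atan2(12.9, -13.3) = 135.8747 degrees

r = 18.5284, theta = 135.8747 degrees


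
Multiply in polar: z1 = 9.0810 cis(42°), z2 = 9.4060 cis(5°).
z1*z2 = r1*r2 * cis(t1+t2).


r = 9.0810 * 9.4060 = 85.4159
theta = 42° + 5° = 47° = 47° (mod 360)

85.4159 cis(47°)


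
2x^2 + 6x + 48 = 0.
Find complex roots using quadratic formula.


disc = 6^2 - 4*2*48 = 36 - 384 = -348
sqrt(|disc|) = sqrt(348) = 18.6548
Real part = -6/(2*2) = -1.5000
Imag part = 18.6548/(2*2) = 4.6637

-1.5000 ± 4.6637i


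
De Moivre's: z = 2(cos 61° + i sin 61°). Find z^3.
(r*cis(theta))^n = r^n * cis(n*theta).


r^3 = 2^3 = 8
n*theta = 3*61° = 183° = 183° (mod 360)
a = 8*cos(183°) = -7.9890
b = 8*sin(183°) = -0.4187

8 cis(183°) = -7.9890 - 0.4187i


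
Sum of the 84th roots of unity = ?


The sum of all 84th roots of unity is 0.
Geometric series: (1 - w^84)/(1 - w) = (1-1)/(1-w) = 0 since w^84 = 1, w ≠ 1.
Alternatively: coefficient of z^83 in z^84 - 1 is 0.

0


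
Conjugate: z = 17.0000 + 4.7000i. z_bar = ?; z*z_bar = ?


z_bar = 17.0000 - 4.7000i
z*z_bar = 17^2 + 4.7^2 = 289 + 22.09 = 311.09

z_bar = 17.0000 - 4.7000i, z*z_bar = 311.09


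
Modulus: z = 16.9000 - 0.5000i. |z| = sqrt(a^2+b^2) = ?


|z| = sqrt(16.9^2 + (-0.5)^2) = sqrt(285.61 + 0.25) = sqrt(285.86) = 16.9074

|z| = 16.9074


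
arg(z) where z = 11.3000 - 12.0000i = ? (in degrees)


Re = 11.3, Im = -12
arg = atan2(-12, 11.3) = -46.7208 degrees

arg(z) = -46.7208 degrees


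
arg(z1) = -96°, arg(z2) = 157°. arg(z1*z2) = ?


arg(z1*z2) = -96° + 157° = 61°
Normalized to (-180°, 180°]: 61°

61°


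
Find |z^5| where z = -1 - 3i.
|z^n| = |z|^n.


|z| = sqrt(1+9) = sqrt(10) = 3.1623
|z^5| = |z|^5 = (sqrt(10))^5 = 10^2 * sqrt(10) = 100*sqrt(10)

|z^5| = 100*sqrt(10) ≈ 316.2278


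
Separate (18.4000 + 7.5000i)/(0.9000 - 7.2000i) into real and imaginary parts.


Multiply by conjugate: (18.4000 + 7.5000i)(0.9000 + 7.2000i) / (0.9^2 + (-7.2)^2)
Numerator real = 18.4*0.9 + 7.5*(-7.2) = -37.44
Numerator imag = 7.5*0.9 - 18.4*(-7.2) = 139.23
Denominator = 52.65
Re(z) = -37.44/52.65 = -0.7111
Im(z) = 139.23/52.65 = 2.6444

Re(z) = -0.7111, Im(z) = 2.6444


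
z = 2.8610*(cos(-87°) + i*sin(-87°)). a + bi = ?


a = 2.8610*cos(-87°) = 2.8610*0.05234 = 0.1497
b = 2.8610*sin(-87°) = 2.8610*(-0.99863) = -2.8571

0.1497 - 2.8571i


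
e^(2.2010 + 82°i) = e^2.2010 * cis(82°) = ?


e^2.2010 = 9.0340
cos(82°) = 0.13917
sin(82°) = 0.99027
Real = 9.0340*0.13917 = 1.2573
Imag = 9.0340*0.99027 = 8.9461

1.2573 + 8.9461i


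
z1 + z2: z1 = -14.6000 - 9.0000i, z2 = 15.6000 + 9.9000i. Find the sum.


Real: -14.6 + 15.6 = 1
Imag: -9 + 9.9 = 0.9

1.0000 + 0.9000i


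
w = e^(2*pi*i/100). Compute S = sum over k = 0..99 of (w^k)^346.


The roots are w_k = w^k with w = e^(2*pi*i/100), and (w^k)^346 = (w^346)^k.
So S = 1 + u + u^2 + ... + u^(99) with u = w^346.
346 = 3*100 + 46, so 346 is not a multiple of 100: u = (w^100)^3 * w^46 = w^46 ≠ 1 (w is a primitive 100th root), while u^100 = (w^100)^346 = 1.
Geometric series: S = (1 - u^100)/(1 - u) = (1 - 1)/(1 - u) = 0

S = 0


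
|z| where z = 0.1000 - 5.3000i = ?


|z| = sqrt(0.1^2 + (-5.3)^2) = sqrt(0.01 + 28.09) = sqrt(28.1) = 5.3009

|z| = 5.3009


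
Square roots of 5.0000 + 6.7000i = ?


|z| = sqrt(25+44.89) = 8.3600
sqrt((|z|+a)/2) = sqrt((8.3600+5)/2) = sqrt(6.6800) = 2.5846
sqrt((|z|-a)/2) = sqrt((8.3600-5)/2) = sqrt(1.6800) = 1.2962

±(2.5846 + 1.2962i) i.e. 2.5846 + 1.2962i and -2.5846 - 1.2962i


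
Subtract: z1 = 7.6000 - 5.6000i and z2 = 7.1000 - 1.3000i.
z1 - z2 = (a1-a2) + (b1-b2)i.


Real: 7.6 - 7.1 = 0.5
Imag: -5.6 + 1.3 = -4.3

0.5000 - 4.3000i


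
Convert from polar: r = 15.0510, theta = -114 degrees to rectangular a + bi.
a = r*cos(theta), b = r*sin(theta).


a = 15.0510*cos(-114°) = 15.0510*(-0.40674) = -6.1218
b = 15.0510*sin(-114°) = 15.0510*(-0.91355) = -13.7498

-6.1218 - 13.7498i


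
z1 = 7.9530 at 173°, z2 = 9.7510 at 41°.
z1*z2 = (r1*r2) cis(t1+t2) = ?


r = 7.9530 * 9.7510 = 77.5497
theta = 173° + 41° = 214° = 214° (mod 360)

77.5497 cis(214°)


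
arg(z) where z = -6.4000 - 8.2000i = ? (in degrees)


Re = -6.4, Im = -8.2
arg = atan2(-8.2, -6.4) = -127.9716 degrees

arg(z) = -127.9716 degrees


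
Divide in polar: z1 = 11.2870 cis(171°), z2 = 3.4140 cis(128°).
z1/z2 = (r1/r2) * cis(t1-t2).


r = 11.2870 / 3.4140 = 3.3061
theta = 171° - 128° = 43° = 43° (mod 360)

3.3061 cis(43°)


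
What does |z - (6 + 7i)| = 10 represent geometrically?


|z - z0| = r is a circle with center z0 and radius r.
Center = (6, 7), radius = 10

Circle with center (6, 7) and radius 10


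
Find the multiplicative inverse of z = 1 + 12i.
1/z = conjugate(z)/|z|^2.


|z|^2 = 1+144 = 145
1/z = (1 - 12i)/145

1/z = 0.0069 - 0.0828i


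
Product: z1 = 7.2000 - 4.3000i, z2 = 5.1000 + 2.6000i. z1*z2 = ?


Real = 7.2*5.1 - (-4.3)*2.6 = 36.72 - (-11.18) = 47.9
Imag = 7.2*2.6 + 5.1*(-4.3) = 18.72 - (21.93) = -3.21

47.9000 - 3.2100i


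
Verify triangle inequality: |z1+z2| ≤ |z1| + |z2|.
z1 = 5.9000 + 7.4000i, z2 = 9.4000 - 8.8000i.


|z1| = sqrt(5.9^2 + 7.4^2) = sqrt(89.57) = 9.4641
|z2| = sqrt(9.4^2 + (-8.8)^2) = sqrt(165.8) = 12.8763
z1+z2 = 15.3000 - 1.4000i
|z1+z2| = sqrt(236.05) = 15.3639
|z1|+|z2| = 9.4641 + 12.8763 = 22.3404

|z1+z2| = 15.3639 ≤ |z1|+|z2| = 22.3404 (verified)


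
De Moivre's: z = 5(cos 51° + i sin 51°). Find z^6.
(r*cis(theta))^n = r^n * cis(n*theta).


r^6 = 5^6 = 15625
n*theta = 6*51° = 306° = 306° (mod 360)
a = 15625*cos(306°) = 9184.1446
b = 15625*sin(306°) = -12640.8905

15625 cis(306°) = 9184.1446 - 12640.8905i


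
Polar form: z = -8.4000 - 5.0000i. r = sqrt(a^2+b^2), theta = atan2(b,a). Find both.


r = sqrt(70.56+25) = sqrt(95.56) = 9.7755
theta = atan2(-5, -8.4) = -149.2373 degrees

r = 9.7755, theta = -149.2373 degrees


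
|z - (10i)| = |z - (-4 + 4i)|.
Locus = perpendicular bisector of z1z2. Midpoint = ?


Equal distances means the locus is the perpendicular bisector of z1 and z2.
Midpoint = ((0+(-4))/2, (10+4)/2) = (-2.0000, 7.0000)

Perpendicular bisector through (-2.0000, 7.0000)


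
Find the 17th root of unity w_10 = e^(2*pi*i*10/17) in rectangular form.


Angle = 360*10/17 = 211.7647°
a = cos(211.7647°) = -0.8502
b = sin(211.7647°) = -0.5264

-0.8502 - 0.5264i


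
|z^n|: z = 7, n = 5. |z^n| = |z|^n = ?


|z| = sqrt(49+0) = sqrt(49) = 7
|z^5| = |z|^5 = 7^5 = 16807

|z^5| = 16807


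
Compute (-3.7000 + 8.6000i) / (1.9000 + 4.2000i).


Conjugate of z2 = 1.9000 - 4.2000i
Numerator: (-3.7000 + 8.6000i)(1.9000 - 4.2000i) = 29.0900 + 31.8800i
Denominator: 1.9^2 + 4.2^2 = 21.25
Result = (29.0900 + 31.8800i)/21.25

1.3689 + 1.5002i


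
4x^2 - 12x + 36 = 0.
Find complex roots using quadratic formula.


disc = (-12)^2 - 4*4*36 = 144 - 576 = -432
sqrt(|disc|) = sqrt(432) = 20.7846
Real part = 12/(2*4) = 1.5000
Imag part = 20.7846/(2*4) = 2.5981

1.5000 ± 2.5981i


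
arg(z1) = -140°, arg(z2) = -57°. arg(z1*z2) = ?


arg(z1*z2) = -140° - 57° = -197°
Normalized to (-180°, 180°]: 163°

163°


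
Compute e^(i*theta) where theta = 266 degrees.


cos(266°) = -0.0698
sin(266°) = -0.9976

e^(i*266°) = -0.0698 - 0.9976i


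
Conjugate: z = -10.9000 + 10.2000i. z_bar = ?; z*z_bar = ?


z_bar = -10.9000 - 10.2000i
z*z_bar = (-10.9)^2 + 10.2^2 = 118.81 + 104.04 = 222.85

z_bar = -10.9000 - 10.2000i, z*z_bar = 222.85


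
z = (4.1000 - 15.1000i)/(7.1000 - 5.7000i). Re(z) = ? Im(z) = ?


Multiply by conjugate: (4.1000 - 15.1000i)(7.1000 + 5.7000i) / (7.1^2 + (-5.7)^2)
Numerator real = 4.1*7.1 - (15.1)*(-5.7) = 115.18
Numerator imag = -15.1*7.1 - 4.1*(-5.7) = -83.84
Denominator = 82.9
Re(z) = 115.18/82.9 = 1.3894
Im(z) = -83.84/82.9 = -1.0113

Re(z) = 1.3894, Im(z) = -1.0113


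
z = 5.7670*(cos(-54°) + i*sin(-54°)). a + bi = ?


a = 5.7670*cos(-54°) = 5.7670*0.5878 = 3.3898
b = 5.7670*sin(-54°) = 5.7670*(-0.80902) = -4.6656

3.3898 - 4.6656i


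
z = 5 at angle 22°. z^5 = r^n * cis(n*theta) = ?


r^5 = 5^5 = 3125
n*theta = 5*22° = 110° = 110° (mod 360)
a = 3125*cos(110°) = -1068.8129
b = 3125*sin(110°) = 2936.5394

3125 cis(110°) = -1068.8129 + 2936.5394i


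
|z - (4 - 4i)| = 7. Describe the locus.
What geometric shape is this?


|z - z0| = r is a circle with center z0 and radius r.
Center = (4, -4), radius = 7

Circle with center (4, -4) and radius 7


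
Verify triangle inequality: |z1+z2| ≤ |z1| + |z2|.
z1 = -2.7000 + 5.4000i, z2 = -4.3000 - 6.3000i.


|z1| = sqrt((-2.7)^2 + 5.4^2) = sqrt(36.45) = 6.0374
|z2| = sqrt((-4.3)^2 + (-6.3)^2) = sqrt(58.18) = 7.6276
z1+z2 = -7.0000 - 0.9000i
|z1+z2| = sqrt(49.81) = 7.0576
|z1|+|z2| = 6.0374 + 7.6276 = 13.6650

|z1+z2| = 7.0576 ≤ |z1|+|z2| = 13.6650 (verified)


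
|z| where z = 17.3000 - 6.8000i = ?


|z| = sqrt(17.3^2 + (-6.8)^2) = sqrt(299.29 + 46.24) = sqrt(345.53) = 18.5884

|z| = 18.5884


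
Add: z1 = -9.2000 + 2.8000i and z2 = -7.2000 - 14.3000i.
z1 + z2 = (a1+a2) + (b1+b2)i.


Real: -9.2 - 7.2 = -16.4
Imag: 2.8 - 14.3 = -11.5

-16.4000 - 11.5000i


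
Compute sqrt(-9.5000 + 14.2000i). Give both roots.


|z| = sqrt(90.25+201.64) = 17.0848
sqrt((|z|+a)/2) = sqrt((17.0848+(-9.5))/2) = sqrt(3.7924) = 1.9474
sqrt((|z|-a)/2) = sqrt((17.0848-(-9.5))/2) = sqrt(13.2924) = 3.6459

±(1.9474 + 3.6459i) i.e. 1.9474 + 3.6459i and -1.9474 - 3.6459i


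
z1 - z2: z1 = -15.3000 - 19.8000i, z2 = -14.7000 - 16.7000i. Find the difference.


Real: -15.3 + 14.7 = -0.6
Imag: -19.8 + 16.7 = -3.1

-0.6000 - 3.1000i


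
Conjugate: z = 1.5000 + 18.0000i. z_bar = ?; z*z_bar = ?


z_bar = 1.5000 - 18.0000i
z*z_bar = 1.5^2 + 18^2 = 2.25 + 324 = 326.25

z_bar = 1.5000 - 18.0000i, z*z_bar = 326.25


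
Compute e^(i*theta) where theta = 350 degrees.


cos(350°) = 0.9848
sin(350°) = -0.1736

e^(i*350°) = 0.9848 - 0.1736i


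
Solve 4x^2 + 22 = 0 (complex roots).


disc = 0^2 - 4*4*22 = 0 - 352 = -352
sqrt(|disc|) = sqrt(352) = 18.7617
Real part = 0/(2*4) = 0
Imag part = 18.7617/(2*4) = 2.3452

0 ± 2.3452i


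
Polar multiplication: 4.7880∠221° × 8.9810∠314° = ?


r = 4.7880 * 8.9810 = 43.0010
theta = 221° + 314° = 535° = 175° (mod 360)

43.0010 cis(175°)


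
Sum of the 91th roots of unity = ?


The sum of all 91th roots of unity is 0.
Geometric series: (1 - w^91)/(1 - w) = (1-1)/(1-w) = 0 since w^91 = 1, w ≠ 1.
Alternatively: coefficient of z^90 in z^91 - 1 is 0.

0


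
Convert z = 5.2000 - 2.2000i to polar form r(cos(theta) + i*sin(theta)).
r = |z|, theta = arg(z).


r = sqrt(27.04+4.84) = sqrt(31.88) = 5.6462
theta = atan2(-2.2, 5.2) = -22.9321 degrees

r = 5.6462, theta = -22.9321 degrees


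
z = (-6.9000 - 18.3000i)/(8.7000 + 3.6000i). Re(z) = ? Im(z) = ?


Multiply by conjugate: (-6.9000 - 18.3000i)(8.7000 - 3.6000i) / (8.7^2 + 3.6^2)
Numerator real = -6.9*8.7 - (18.3)*3.6 = -125.91
Numerator imag = -18.3*8.7 - (-6.9)*3.6 = -134.37
Denominator = 88.65
Re(z) = -125.91/88.65 = -1.4203
Im(z) = -134.37/88.65 = -1.5157

Re(z) = -1.4203, Im(z) = -1.5157


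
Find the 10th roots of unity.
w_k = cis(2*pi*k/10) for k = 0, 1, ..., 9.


The 10th roots of unity are cis(360k/10°) for k=0..9
Angle step = 360/10 = 36°
Primitive root: cis(36°)
Primitive root = 0.8090 + 0.5878i

10 roots at angles: 0°, 36°, 72°, 108°, 144°, 180°, 216°, 252°, 288°, 324°


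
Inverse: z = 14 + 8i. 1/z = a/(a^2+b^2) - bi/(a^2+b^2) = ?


|z|^2 = 196+64 = 260
1/z = (14 - 8i)/260

1/z = 0.0538 - 0.0308i


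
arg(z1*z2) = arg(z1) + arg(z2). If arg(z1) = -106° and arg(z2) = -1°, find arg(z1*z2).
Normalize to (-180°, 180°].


arg(z1*z2) = -106° - 1° = -107°
Normalized to (-180°, 180°]: -107°

-107°


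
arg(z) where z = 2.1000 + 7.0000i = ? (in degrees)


Re = 2.1, Im = 7
arg = atan2(7, 2.1) = 73.3008 degrees

arg(z) = 73.3008 degrees


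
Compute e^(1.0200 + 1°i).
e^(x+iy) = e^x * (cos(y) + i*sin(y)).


e^1.0200 = 2.7732
cos(1°) = 0.99985
sin(1°) = 0.01745
Real = 2.7732*0.99985 = 2.7728
Imag = 2.7732*0.01745 = 0.0484

2.7728 + 0.0484i


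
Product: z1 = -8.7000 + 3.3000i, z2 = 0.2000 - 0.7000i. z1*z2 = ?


Real = -8.7*0.2 - 3.3*(-0.7) = -1.74 - (-2.31) = 0.57
Imag = -8.7*(-0.7) + 0.2*3.3 = 6.09 + 0.66 = 6.75

0.5700 + 6.7500i


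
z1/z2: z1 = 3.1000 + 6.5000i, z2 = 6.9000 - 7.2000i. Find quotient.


Conjugate of z2 = 6.9000 + 7.2000i
Numerator: (3.1000 + 6.5000i)(6.9000 + 7.2000i) = -25.4100 + 67.1700i
Denominator: 6.9^2 + (-7.2)^2 = 99.45
Result = (-25.4100 + 67.1700i)/99.45

-0.2555 + 0.6754i


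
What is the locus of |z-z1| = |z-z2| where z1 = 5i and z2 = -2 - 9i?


Equal distances means the locus is the perpendicular bisector of z1 and z2.
Midpoint = ((0+(-2))/2, (5+(-9))/2) = (-1.0000, -2.0000)

Perpendicular bisector through (-1.0000, -2.0000)


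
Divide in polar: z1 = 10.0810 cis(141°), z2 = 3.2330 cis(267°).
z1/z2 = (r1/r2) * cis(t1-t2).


r = 10.0810 / 3.2330 = 3.1182
theta = 141° - 267° = -126° = 234° (mod 360)

3.1182 cis(234°)


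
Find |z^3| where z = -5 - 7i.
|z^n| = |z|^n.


|z| = sqrt(25+49) = sqrt(74) = 8.6023
|z^3| = |z|^3 = (sqrt(74))^3 = 74*sqrt(74)

|z^3| = 74*sqrt(74) ≈ 636.5721


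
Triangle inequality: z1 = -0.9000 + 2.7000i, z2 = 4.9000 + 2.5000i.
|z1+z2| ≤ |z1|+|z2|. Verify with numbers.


|z1| = sqrt((-0.9)^2 + 2.7^2) = sqrt(8.1) = 2.8460
|z2| = sqrt(4.9^2 + 2.5^2) = sqrt(30.26) = 5.5009
z1+z2 = 4.0000 + 5.2000i
|z1+z2| = sqrt(43.04) = 6.5605
|z1|+|z2| = 2.8460 + 5.5009 = 8.3469

|z1+z2| = 6.5605 ≤ |z1|+|z2| = 8.3469 (verified)


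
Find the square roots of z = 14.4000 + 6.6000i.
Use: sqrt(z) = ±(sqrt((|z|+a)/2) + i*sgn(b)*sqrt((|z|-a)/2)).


|z| = sqrt(207.36+43.56) = 15.8405
sqrt((|z|+a)/2) = sqrt((15.8405+14.4)/2) = sqrt(15.1202) = 3.8885
sqrt((|z|-a)/2) = sqrt((15.8405-14.4)/2) = sqrt(0.7202) = 0.8487

±(3.8885 + 0.8487i) i.e. 3.8885 + 0.8487i and -3.8885 - 0.8487i
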